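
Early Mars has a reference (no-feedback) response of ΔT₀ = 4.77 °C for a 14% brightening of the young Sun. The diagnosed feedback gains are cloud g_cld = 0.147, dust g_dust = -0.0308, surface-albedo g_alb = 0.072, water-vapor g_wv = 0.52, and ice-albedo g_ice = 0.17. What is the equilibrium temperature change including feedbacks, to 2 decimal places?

39.16 °C

Total gain g = 0.147 − 0.0308 + 0.072 + 0.52 + 0.17 = 0.8782.
Amplification A = 1/(1 − 0.8782) = 8.21.
ΔT = 4.77 × 8.21 = 39.16 °C.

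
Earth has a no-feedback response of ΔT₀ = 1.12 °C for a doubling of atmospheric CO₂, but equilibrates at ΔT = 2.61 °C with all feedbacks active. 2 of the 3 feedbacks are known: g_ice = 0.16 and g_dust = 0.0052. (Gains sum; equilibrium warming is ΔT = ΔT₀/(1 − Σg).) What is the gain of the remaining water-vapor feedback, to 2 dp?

0.41

Amplification A = ΔT/ΔT₀ = 2.61/1.12 = 2.33.
Total gain g = 1 − 1/A = 1 − 1/2.33 = 0.5708.
Known gains sum to 0.16 + 0.0052 = 0.1652.
g_wv = 0.5708 − 0.1652 = 0.41.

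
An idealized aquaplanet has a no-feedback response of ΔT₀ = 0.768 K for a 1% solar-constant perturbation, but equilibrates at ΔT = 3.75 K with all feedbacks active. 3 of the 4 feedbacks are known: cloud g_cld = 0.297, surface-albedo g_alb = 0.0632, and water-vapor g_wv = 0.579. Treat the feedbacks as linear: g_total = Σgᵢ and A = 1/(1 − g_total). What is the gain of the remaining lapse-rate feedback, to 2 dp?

Amplification A = ΔT/ΔT₀ = 3.75/0.768 = 4.883.
Total gain g = 1 − 1/A = 1 − 1/4.883 = 0.7952.
Known gains sum to 0.297 + 0.0632 + 0.579 = 0.9392.
g_lr = 0.7952 − 0.9392 = -0.14.

-0.14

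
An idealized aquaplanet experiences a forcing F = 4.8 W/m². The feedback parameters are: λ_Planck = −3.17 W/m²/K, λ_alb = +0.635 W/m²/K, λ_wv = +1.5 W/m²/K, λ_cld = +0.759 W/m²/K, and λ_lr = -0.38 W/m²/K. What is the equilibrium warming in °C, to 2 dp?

Net feedback parameter λ = (−3.17) + (+0.635) + (+1.5) + (+0.759) + (-0.38) = -0.656 W/m²/K.
ΔT = −F/λ = −4.8/(-0.656) = 7.32 °C.

7.32 °C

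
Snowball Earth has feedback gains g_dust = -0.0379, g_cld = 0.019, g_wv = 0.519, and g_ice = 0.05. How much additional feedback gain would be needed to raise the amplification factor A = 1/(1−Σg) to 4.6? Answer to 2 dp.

Current total gain = 0.5501.
Target gain for A = 4.6: g* = 1 − 1/4.6 = 0.7826.
Additional gain needed = 0.7826 − 0.5501 = 0.23.

0.23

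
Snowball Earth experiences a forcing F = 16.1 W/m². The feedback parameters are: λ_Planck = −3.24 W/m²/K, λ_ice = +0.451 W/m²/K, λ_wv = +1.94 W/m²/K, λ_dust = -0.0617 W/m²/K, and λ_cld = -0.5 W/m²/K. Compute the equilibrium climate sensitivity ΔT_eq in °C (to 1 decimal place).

Net feedback parameter λ = (−3.24) + (+0.451) + (+1.94) + (-0.0617) + (-0.5) = -1.4107 W/m²/K.
ΔT = −F/λ = −16.1/(-1.4107) = 11.4 °C.

11.4 °C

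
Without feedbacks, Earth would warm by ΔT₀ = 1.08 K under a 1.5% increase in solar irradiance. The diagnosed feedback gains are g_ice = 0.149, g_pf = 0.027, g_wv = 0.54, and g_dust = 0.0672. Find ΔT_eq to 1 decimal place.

Total gain g = 0.149 + 0.027 + 0.54 + 0.0672 = 0.7832.
Amplification A = 1/(1 − 0.7832) = 4.613.
ΔT = 1.08 × 4.613 = 5.0 K.

5.0 K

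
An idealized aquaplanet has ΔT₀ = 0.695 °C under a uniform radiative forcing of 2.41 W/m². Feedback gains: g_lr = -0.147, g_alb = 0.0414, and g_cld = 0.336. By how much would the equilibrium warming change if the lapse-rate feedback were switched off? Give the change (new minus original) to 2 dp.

Original: g = 0.2304, ΔT = 0.695/(1−0.2304) = 0.9031 °C.
Without lapse-rate: g' = 0.3774, ΔT' = 0.695/(1−0.3774) = 1.1163 °C.
Change = 1.1163 − 0.9031 = 0.21 °C.

0.21 °C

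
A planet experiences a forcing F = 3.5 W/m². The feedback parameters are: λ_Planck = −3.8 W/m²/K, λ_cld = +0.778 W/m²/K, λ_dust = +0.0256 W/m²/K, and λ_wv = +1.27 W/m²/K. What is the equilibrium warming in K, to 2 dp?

Net feedback parameter λ = (−3.8) + (+0.778) + (+0.0256) + (+1.27) = -1.7264 W/m²/K.
ΔT = −F/λ = −3.5/(-1.7264) = 2.03 K.

2.03 K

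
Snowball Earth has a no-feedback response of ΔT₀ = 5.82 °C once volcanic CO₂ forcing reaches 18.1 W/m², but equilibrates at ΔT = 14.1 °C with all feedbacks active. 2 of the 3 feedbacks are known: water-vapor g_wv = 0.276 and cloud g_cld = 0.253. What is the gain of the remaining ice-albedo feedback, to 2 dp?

0.06

Amplification A = ΔT/ΔT₀ = 14.1/5.82 = 2.423.
Total gain g = 1 − 1/A = 1 − 1/2.423 = 0.5873.
Known gains sum to 0.276 + 0.253 = 0.529.
g_ice = 0.5873 − 0.529 = 0.06.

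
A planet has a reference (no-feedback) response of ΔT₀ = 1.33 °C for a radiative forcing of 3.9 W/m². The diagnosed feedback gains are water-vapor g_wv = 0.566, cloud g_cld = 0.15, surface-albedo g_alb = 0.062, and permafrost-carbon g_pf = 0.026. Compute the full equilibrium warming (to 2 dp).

6.79 °C

Total gain g = 0.566 + 0.15 + 0.062 + 0.026 = 0.804.
Amplification A = 1/(1 − 0.804) = 5.102.
ΔT = 1.33 × 5.102 = 6.79 °C.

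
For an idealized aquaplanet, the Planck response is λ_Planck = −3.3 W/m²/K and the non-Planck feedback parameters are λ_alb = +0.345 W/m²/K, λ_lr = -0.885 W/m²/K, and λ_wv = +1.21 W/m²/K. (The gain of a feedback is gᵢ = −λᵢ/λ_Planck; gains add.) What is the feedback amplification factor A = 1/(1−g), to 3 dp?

1.255

Convert to gains: g_alb = 0.345/3.3 = 0.1045; g_lr = -0.885/3.3 = -0.2682; g_wv = 1.21/3.3 = 0.3667.
Total gain g = 0.203.
A = 1/(1 − 0.203) = 1.255.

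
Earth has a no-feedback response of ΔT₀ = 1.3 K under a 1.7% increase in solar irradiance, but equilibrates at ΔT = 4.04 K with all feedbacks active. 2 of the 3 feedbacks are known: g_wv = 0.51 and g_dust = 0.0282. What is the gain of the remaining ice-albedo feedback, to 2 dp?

Amplification A = ΔT/ΔT₀ = 4.04/1.3 = 3.108.
Total gain g = 1 − 1/A = 1 − 1/3.108 = 0.6782.
Known gains sum to 0.51 + 0.0282 = 0.5382.
g_ice = 0.6782 − 0.5382 = 0.14.

0.14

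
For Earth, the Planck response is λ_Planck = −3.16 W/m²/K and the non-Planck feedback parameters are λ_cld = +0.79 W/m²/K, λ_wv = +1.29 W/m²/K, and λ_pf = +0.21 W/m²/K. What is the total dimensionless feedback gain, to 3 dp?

Convert to gains: g_cld = 0.79/3.16 = 0.25; g_wv = 1.29/3.16 = 0.4082; g_pf = 0.21/3.16 = 0.06646.
Total gain g = 0.72466.

0.725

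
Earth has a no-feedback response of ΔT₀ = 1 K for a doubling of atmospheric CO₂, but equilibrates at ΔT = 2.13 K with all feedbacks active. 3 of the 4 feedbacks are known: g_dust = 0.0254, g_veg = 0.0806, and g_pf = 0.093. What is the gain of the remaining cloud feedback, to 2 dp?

0.33

Amplification A = ΔT/ΔT₀ = 2.13/1 = 2.13.
Total gain g = 1 − 1/A = 1 − 1/2.13 = 0.5305.
Known gains sum to 0.0254 + 0.0806 + 0.093 = 0.199.
g_cld = 0.5305 − 0.199 = 0.33.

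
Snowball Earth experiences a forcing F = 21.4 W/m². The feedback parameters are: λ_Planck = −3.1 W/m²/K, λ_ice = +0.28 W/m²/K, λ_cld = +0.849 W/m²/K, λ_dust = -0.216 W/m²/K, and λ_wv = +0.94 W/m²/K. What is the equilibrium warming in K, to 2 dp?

17.16 K

Net feedback parameter λ = (−3.1) + (+0.28) + (+0.849) + (-0.216) + (+0.94) = -1.247 W/m²/K.
ΔT = −F/λ = −21.4/(-1.247) = 17.16 K.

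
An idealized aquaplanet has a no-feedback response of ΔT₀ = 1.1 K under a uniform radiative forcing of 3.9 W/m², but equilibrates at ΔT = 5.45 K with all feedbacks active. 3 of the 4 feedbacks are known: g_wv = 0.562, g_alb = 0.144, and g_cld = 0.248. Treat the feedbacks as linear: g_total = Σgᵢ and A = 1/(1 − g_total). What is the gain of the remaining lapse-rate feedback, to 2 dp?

-0.16

Amplification A = ΔT/ΔT₀ = 5.45/1.1 = 4.955.
Total gain g = 1 − 1/A = 1 − 1/4.955 = 0.7982.
Known gains sum to 0.562 + 0.144 + 0.248 = 0.954.
g_lr = 0.7982 − 0.954 = -0.16.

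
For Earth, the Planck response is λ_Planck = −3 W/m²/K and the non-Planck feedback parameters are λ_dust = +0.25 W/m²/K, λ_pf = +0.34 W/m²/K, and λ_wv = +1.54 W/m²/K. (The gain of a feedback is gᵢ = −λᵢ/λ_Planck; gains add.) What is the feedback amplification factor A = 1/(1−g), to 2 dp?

Convert to gains: g_dust = 0.25/3 = 0.08333; g_pf = 0.34/3 = 0.1133; g_wv = 1.54/3 = 0.5133.
Total gain g = 0.70993.
A = 1/(1 − 0.70993) = 3.45.

3.45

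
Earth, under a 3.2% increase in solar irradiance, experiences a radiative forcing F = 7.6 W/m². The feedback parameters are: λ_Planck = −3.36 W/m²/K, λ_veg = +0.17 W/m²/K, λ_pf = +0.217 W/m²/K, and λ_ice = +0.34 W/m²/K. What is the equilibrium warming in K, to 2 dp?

2.89 K

Net feedback parameter λ = (−3.36) + (+0.17) + (+0.217) + (+0.34) = -2.633 W/m²/K.
ΔT = −F/λ = −7.6/(-2.633) = 2.89 K.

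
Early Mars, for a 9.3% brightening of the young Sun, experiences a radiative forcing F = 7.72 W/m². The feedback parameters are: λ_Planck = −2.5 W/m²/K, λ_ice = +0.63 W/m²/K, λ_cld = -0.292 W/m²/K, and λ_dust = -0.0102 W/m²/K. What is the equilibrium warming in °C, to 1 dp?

Net feedback parameter λ = (−2.5) + (+0.63) + (-0.292) + (-0.0102) = -2.1722 W/m²/K.
ΔT = −F/λ = −7.72/(-2.1722) = 3.6 °C.

3.6 °C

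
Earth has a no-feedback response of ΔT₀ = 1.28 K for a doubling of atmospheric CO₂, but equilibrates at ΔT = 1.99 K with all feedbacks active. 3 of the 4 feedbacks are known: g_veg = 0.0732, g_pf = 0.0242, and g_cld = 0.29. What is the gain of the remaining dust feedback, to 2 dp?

Amplification A = ΔT/ΔT₀ = 1.99/1.28 = 1.555.
Total gain g = 1 − 1/A = 1 − 1/1.555 = 0.3569.
Known gains sum to 0.0732 + 0.0242 + 0.29 = 0.3874.
g_dust = 0.3569 − 0.3874 = -0.03.

-0.03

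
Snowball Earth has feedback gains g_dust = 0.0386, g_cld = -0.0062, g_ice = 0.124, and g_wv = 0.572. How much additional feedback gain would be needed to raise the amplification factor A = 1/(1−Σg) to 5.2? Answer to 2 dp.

0.08

Current total gain = 0.7284.
Target gain for A = 5.2: g* = 1 − 1/5.2 = 0.8077.
Additional gain needed = 0.8077 − 0.7284 = 0.08.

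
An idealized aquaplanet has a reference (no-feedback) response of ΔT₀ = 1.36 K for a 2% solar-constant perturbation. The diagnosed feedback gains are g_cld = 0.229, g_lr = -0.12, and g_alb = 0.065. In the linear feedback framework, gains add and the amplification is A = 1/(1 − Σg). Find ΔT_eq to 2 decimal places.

Total gain g = 0.229 − 0.12 + 0.065 = 0.174.
Amplification A = 1/(1 − 0.174) = 1.211.
ΔT = 1.36 × 1.211 = 1.65 K.

1.65 K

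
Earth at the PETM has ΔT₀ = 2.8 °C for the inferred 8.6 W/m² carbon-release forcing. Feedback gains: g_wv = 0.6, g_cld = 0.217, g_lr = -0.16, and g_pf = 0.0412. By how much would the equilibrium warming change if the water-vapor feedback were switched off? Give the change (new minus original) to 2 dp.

Original: g = 0.6982, ΔT = 2.8/(1−0.6982) = 9.2777 °C.
Without water-vapor: g' = 0.0982, ΔT' = 2.8/(1−0.0982) = 3.1049 °C.
Change = 3.1049 − 9.2777 = -6.17 °C.

-6.17 °C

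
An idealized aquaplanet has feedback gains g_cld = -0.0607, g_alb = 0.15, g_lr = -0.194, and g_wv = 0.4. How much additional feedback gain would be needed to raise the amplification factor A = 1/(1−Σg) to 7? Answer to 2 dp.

Current total gain = 0.2953.
Target gain for A = 7: g* = 1 − 1/7 = 0.8571.
Additional gain needed = 0.8571 − 0.2953 = 0.56.

0.56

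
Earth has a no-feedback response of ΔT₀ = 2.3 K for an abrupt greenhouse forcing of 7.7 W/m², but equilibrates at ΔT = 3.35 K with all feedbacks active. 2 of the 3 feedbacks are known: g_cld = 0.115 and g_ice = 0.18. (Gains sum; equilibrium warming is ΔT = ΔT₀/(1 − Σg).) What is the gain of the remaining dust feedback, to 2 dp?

0.02

Amplification A = ΔT/ΔT₀ = 3.35/2.3 = 1.457.
Total gain g = 1 − 1/A = 1 − 1/1.457 = 0.3137.
Known gains sum to 0.115 + 0.18 = 0.295.
g_dust = 0.3137 − 0.295 = 0.02.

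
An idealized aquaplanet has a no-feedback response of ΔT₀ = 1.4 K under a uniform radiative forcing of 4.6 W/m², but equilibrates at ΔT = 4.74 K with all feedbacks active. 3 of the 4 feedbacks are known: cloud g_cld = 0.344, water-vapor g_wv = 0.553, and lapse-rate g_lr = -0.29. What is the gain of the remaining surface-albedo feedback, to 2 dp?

0.10

Amplification A = ΔT/ΔT₀ = 4.74/1.4 = 3.386.
Total gain g = 1 − 1/A = 1 − 1/3.386 = 0.7047.
Known gains sum to 0.344 + 0.553 − 0.29 = 0.607.
g_alb = 0.7047 − 0.607 = 0.10.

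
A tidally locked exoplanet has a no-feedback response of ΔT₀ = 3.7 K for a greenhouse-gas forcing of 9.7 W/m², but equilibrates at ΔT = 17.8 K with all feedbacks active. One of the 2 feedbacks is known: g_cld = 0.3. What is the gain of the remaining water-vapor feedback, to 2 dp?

0.49

Amplification A = ΔT/ΔT₀ = 17.8/3.7 = 4.811.
Total gain g = 1 − 1/A = 1 − 1/4.811 = 0.7921.
The known gain is 0.3.
g_wv = 0.7921 − 0.3 = 0.49.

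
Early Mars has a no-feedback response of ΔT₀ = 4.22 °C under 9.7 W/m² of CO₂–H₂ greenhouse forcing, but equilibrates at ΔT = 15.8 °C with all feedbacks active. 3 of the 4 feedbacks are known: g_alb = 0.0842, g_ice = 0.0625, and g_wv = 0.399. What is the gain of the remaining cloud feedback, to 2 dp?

Amplification A = ΔT/ΔT₀ = 15.8/4.22 = 3.744.
Total gain g = 1 − 1/A = 1 − 1/3.744 = 0.7329.
Known gains sum to 0.0842 + 0.0625 + 0.399 = 0.5457.
g_cld = 0.7329 − 0.5457 = 0.19.

0.19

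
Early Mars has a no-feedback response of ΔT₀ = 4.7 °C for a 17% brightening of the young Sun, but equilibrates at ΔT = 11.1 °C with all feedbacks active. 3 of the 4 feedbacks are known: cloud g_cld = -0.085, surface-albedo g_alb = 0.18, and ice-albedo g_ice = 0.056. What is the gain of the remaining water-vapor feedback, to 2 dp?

Amplification A = ΔT/ΔT₀ = 11.1/4.7 = 2.362.
Total gain g = 1 − 1/A = 1 − 1/2.362 = 0.5766.
Known gains sum to -0.085 + 0.18 + 0.056 = 0.151.
g_wv = 0.5766 − 0.151 = 0.43.

0.43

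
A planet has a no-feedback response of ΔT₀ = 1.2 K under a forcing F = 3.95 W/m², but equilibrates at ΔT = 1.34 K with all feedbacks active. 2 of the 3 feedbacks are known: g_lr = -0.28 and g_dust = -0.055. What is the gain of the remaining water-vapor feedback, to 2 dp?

0.44

Amplification A = ΔT/ΔT₀ = 1.34/1.2 = 1.117.
Total gain g = 1 − 1/A = 1 − 1/1.117 = 0.1047.
Known gains sum to -0.28 − 0.055 = -0.335.
g_wv = 0.1047 + 0.335 = 0.44.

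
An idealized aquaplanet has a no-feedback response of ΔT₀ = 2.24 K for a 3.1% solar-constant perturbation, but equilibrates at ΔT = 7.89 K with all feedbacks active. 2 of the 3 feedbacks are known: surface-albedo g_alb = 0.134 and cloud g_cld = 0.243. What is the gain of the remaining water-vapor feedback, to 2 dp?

0.34

Amplification A = ΔT/ΔT₀ = 7.89/2.24 = 3.522.
Total gain g = 1 − 1/A = 1 − 1/3.522 = 0.7161.
Known gains sum to 0.134 + 0.243 = 0.377.
g_wv = 0.7161 − 0.377 = 0.34.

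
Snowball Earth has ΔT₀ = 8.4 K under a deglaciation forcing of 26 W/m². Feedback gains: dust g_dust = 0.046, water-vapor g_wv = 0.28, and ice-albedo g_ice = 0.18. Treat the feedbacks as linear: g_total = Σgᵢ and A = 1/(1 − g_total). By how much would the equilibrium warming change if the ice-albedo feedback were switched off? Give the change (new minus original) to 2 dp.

-4.54 K

Original: g = 0.506, ΔT = 8.4/(1−0.506) = 17.0040 K.
Without ice-albedo: g' = 0.326, ΔT' = 8.4/(1−0.326) = 12.4629 K.
Change = 12.4629 − 17.0040 = -4.54 K.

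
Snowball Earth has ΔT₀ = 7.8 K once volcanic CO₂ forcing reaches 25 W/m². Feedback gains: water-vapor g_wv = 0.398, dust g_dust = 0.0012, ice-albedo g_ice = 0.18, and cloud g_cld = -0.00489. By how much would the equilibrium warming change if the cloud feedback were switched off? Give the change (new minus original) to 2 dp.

0.21 K

Original: g = 0.57431, ΔT = 7.8/(1−0.57431) = 18.3232 K.
Without cloud: g' = 0.5792, ΔT' = 7.8/(1−0.5792) = 18.5361 K.
Change = 18.5361 − 18.3232 = 0.21 K.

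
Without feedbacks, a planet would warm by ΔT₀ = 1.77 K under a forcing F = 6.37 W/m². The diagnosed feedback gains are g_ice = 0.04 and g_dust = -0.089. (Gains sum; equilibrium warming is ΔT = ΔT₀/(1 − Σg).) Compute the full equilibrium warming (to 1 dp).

1.7 K

Total gain g = 0.04 − 0.089 = -0.049.
Amplification A = 1/(1 + 0.049) = 0.9533.
ΔT = 1.77 × 0.9533 = 1.7 K.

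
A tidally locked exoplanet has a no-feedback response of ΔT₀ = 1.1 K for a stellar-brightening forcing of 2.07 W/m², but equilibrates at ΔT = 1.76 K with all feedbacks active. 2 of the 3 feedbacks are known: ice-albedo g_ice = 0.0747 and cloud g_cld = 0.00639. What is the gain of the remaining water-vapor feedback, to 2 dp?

0.29

Amplification A = ΔT/ΔT₀ = 1.76/1.1 = 1.6.
Total gain g = 1 − 1/A = 1 − 1/1.6 = 0.375.
Known gains sum to 0.0747 + 0.00639 = 0.08109.
g_wv = 0.375 − 0.08109 = 0.29.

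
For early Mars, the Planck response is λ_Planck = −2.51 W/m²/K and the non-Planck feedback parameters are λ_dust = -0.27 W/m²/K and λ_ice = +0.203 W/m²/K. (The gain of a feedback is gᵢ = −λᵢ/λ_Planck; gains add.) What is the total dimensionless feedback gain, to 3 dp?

-0.027

Convert to gains: g_dust = -0.27/2.51 = -0.1076; g_ice = 0.203/2.51 = 0.08088.
Total gain g = -0.02672.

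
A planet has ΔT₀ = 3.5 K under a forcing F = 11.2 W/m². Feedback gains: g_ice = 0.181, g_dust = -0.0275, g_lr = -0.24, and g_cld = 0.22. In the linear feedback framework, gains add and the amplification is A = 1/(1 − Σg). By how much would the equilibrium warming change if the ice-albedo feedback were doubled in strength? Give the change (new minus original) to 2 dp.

1.07 K

Original: g = 0.1335, ΔT = 3.5/(1−0.1335) = 4.0392 K.
With doubled ice-albedo: g' = 0.3145, ΔT' = 3.5/(1−0.3145) = 5.1058 K.
Change = 5.1058 − 4.0392 = 1.07 K.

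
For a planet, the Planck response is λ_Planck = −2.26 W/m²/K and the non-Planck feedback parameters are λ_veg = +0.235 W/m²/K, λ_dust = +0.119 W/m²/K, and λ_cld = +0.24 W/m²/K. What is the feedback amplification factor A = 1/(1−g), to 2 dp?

1.36

Convert to gains: g_veg = 0.235/2.26 = 0.104; g_dust = 0.119/2.26 = 0.05265; g_cld = 0.24/2.26 = 0.1062.
Total gain g = 0.26285.
A = 1/(1 − 0.26285) = 1.36.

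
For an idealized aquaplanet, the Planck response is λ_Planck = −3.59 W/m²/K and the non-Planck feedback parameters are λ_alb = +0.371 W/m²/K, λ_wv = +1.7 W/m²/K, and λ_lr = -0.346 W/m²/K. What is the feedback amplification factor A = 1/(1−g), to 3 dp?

1.925

Convert to gains: g_alb = 0.371/3.59 = 0.1033; g_wv = 1.7/3.59 = 0.4735; g_lr = -0.346/3.59 = -0.09638.
Total gain g = 0.48042.
A = 1/(1 − 0.48042) = 1.925.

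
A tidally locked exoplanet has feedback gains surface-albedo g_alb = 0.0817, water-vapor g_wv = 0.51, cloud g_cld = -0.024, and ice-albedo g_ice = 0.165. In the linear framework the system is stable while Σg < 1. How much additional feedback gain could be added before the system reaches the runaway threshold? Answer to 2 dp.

0.27

Current total gain = 0.0817 + 0.51 − 0.024 + 0.165 = 0.7327.
Margin to runaway = 1 − 0.7327 = 0.27.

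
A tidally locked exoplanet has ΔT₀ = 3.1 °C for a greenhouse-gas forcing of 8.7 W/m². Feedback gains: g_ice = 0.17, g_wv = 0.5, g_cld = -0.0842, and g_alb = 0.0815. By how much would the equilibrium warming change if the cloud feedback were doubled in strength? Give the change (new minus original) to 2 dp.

-1.88 °C

Original: g = 0.6673, ΔT = 3.1/(1−0.6673) = 9.3177 °C.
With doubled cloud: g' = 0.5831, ΔT' = 3.1/(1−0.5831) = 7.4358 °C.
Change = 7.4358 − 9.3177 = -1.88 °C.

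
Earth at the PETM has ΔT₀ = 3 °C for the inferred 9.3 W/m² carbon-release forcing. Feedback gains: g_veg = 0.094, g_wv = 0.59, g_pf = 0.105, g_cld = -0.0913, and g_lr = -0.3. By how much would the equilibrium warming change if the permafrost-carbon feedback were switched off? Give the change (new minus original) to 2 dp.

-0.74 °C

Original: g = 0.3977, ΔT = 3/(1−0.3977) = 4.9809 °C.
Without permafrost-carbon: g' = 0.2927, ΔT' = 3/(1−0.2927) = 4.2415 °C.
Change = 4.2415 − 4.9809 = -0.74 °C.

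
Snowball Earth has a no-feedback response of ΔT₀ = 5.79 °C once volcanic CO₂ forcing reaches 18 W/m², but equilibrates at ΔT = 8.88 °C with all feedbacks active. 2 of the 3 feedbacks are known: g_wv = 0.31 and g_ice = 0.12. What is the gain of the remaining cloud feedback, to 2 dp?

Amplification A = ΔT/ΔT₀ = 8.88/5.79 = 1.534.
Total gain g = 1 − 1/A = 1 − 1/1.534 = 0.3481.
Known gains sum to 0.31 + 0.12 = 0.43.
g_cld = 0.3481 − 0.43 = -0.08.

-0.08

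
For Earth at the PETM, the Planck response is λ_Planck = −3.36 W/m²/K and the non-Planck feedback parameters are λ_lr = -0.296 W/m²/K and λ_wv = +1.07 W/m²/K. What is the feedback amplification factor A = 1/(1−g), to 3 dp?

Convert to gains: g_lr = -0.296/3.36 = -0.0881; g_wv = 1.07/3.36 = 0.3185.
Total gain g = 0.2304.
A = 1/(1 − 0.2304) = 1.299.

1.299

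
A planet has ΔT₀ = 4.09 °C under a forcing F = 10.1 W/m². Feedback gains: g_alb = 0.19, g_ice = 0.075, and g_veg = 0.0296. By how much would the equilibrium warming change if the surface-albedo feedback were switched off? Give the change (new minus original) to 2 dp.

Original: g = 0.2946, ΔT = 4.09/(1−0.2946) = 5.7981 °C.
Without surface-albedo: g' = 0.1046, ΔT' = 4.09/(1−0.1046) = 4.5678 °C.
Change = 4.5678 − 5.7981 = -1.23 °C.

-1.23 °C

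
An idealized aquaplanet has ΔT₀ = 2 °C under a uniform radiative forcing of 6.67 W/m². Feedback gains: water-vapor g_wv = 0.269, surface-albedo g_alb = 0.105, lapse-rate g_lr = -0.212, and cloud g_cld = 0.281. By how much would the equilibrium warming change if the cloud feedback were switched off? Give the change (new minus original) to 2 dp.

-1.20 °C

Original: g = 0.443, ΔT = 2/(1−0.443) = 3.5907 °C.
Without cloud: g' = 0.162, ΔT' = 2/(1−0.162) = 2.3866 °C.
Change = 2.3866 − 3.5907 = -1.20 °C.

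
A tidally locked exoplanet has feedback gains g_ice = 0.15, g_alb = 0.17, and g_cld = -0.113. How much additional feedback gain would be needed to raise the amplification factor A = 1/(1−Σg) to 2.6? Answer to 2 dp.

0.41

Current total gain = 0.207.
Target gain for A = 2.6: g* = 1 − 1/2.6 = 0.6154.
Additional gain needed = 0.6154 − 0.207 = 0.41.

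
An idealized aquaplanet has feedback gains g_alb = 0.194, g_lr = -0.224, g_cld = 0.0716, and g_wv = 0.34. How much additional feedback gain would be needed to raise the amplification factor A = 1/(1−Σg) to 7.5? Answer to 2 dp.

0.49

Current total gain = 0.3816.
Target gain for A = 7.5: g* = 1 − 1/7.5 = 0.8667.
Additional gain needed = 0.8667 − 0.3816 = 0.49.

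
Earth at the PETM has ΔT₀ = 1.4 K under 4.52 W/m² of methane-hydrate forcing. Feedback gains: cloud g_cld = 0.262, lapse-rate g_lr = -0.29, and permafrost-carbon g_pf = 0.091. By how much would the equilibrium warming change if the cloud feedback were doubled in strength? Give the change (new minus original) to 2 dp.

0.58 K

Original: g = 0.063, ΔT = 1.4/(1−0.063) = 1.4941 K.
With doubled cloud: g' = 0.325, ΔT' = 1.4/(1−0.325) = 2.0741 K.
Change = 2.0741 − 1.4941 = 0.58 K.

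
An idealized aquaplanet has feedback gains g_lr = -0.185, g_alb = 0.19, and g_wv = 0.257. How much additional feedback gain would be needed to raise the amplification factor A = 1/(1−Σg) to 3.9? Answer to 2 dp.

Current total gain = 0.262.
Target gain for A = 3.9: g* = 1 − 1/3.9 = 0.7436.
Additional gain needed = 0.7436 − 0.262 = 0.48.

0.48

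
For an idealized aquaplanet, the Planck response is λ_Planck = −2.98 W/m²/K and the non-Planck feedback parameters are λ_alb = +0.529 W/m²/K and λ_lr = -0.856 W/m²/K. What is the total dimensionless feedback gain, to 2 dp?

Convert to gains: g_alb = 0.529/2.98 = 0.1775; g_lr = -0.856/2.98 = -0.2872.
Total gain g = -0.1097.

-0.11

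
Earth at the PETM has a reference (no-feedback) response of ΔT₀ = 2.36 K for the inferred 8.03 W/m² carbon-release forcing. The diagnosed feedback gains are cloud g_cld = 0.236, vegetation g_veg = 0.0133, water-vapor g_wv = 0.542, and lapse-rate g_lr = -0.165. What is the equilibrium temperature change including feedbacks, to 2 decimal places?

6.32 K

Total gain g = 0.236 + 0.0133 + 0.542 − 0.165 = 0.6263.
Amplification A = 1/(1 − 0.6263) = 2.676.
ΔT = 2.36 × 2.676 = 6.32 K.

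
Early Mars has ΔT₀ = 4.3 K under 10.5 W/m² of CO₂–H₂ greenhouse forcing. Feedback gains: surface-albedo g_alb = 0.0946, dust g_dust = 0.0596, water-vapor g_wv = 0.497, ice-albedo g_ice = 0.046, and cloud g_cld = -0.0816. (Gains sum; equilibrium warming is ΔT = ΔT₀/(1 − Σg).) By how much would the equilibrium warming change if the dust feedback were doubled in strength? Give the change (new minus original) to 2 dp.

2.05 K

Original: g = 0.6156, ΔT = 4.3/(1−0.6156) = 11.1863 K.
With doubled dust: g' = 0.6752, ΔT' = 4.3/(1−0.6752) = 13.2389 K.
Change = 13.2389 − 11.1863 = 2.05 K.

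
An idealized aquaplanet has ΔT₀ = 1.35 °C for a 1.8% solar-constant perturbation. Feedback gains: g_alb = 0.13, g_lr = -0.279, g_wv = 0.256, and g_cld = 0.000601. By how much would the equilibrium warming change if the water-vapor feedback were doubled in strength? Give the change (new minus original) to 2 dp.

0.61 °C

Original: g = 0.107601, ΔT = 1.35/(1−0.107601) = 1.5128 °C.
With doubled water-vapor: g' = 0.363601, ΔT' = 1.35/(1−0.363601) = 2.1213 °C.
Change = 2.1213 − 1.5128 = 0.61 °C.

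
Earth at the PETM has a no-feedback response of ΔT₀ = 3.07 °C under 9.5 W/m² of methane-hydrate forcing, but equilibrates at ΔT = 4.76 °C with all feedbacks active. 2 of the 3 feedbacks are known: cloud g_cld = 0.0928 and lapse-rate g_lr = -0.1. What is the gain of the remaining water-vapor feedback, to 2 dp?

0.36

Amplification A = ΔT/ΔT₀ = 4.76/3.07 = 1.55.
Total gain g = 1 − 1/A = 1 − 1/1.55 = 0.3548.
Known gains sum to 0.0928 − 0.1 = -0.0072.
g_wv = 0.3548 + 0.0072 = 0.36.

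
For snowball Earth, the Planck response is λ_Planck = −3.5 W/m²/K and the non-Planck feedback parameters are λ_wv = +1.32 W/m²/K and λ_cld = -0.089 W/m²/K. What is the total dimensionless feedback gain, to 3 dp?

0.352

Convert to gains: g_wv = 1.32/3.5 = 0.3771; g_cld = -0.089/3.5 = -0.02543.
Total gain g = 0.35167.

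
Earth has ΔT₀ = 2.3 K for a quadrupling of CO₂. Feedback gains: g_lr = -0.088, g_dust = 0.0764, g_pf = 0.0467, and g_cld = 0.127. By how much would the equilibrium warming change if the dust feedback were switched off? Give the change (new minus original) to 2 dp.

-0.23 K

Original: g = 0.1621, ΔT = 2.3/(1−0.1621) = 2.7450 K.
Without dust: g' = 0.0857, ΔT' = 2.3/(1−0.0857) = 2.5156 K.
Change = 2.5156 − 2.7450 = -0.23 K.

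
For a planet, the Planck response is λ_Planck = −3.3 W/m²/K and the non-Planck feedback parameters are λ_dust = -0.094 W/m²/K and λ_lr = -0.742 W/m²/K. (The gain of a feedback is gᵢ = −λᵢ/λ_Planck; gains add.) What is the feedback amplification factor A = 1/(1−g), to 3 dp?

0.798

Convert to gains: g_dust = -0.094/3.3 = -0.02848; g_lr = -0.742/3.3 = -0.2248.
Total gain g = -0.25328.
A = 1/(1 + 0.25328) = 0.798.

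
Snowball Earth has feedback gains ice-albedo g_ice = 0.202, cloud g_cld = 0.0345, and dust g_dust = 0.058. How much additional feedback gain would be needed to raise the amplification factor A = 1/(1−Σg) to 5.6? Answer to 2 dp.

Current total gain = 0.2945.
Target gain for A = 5.6: g* = 1 − 1/5.6 = 0.8214.
Additional gain needed = 0.8214 − 0.2945 = 0.53.

0.53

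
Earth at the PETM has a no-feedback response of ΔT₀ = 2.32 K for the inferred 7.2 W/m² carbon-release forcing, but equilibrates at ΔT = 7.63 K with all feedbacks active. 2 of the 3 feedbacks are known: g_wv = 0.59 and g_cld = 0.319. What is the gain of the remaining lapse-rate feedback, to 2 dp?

-0.21

Amplification A = ΔT/ΔT₀ = 7.63/2.32 = 3.289.
Total gain g = 1 − 1/A = 1 − 1/3.289 = 0.696.
Known gains sum to 0.59 + 0.319 = 0.909.
g_lr = 0.696 − 0.909 = -0.21.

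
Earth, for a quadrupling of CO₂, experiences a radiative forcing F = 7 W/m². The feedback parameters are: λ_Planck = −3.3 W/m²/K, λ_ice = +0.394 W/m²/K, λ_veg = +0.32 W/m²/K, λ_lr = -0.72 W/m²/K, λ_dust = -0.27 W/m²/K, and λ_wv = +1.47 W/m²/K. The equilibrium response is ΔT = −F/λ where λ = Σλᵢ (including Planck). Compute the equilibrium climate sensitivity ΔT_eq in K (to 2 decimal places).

3.32 K

Net feedback parameter λ = (−3.3) + (+0.394) + (+0.32) + (-0.72) + (-0.27) + (+1.47) = -2.106 W/m²/K.
ΔT = −F/λ = −7/(-2.106) = 3.32 K.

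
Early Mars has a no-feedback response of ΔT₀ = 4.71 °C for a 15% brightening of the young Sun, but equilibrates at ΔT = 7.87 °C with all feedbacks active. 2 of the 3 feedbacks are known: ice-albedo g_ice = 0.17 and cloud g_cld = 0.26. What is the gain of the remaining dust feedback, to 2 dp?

Amplification A = ΔT/ΔT₀ = 7.87/4.71 = 1.671.
Total gain g = 1 − 1/A = 1 − 1/1.671 = 0.4016.
Known gains sum to 0.17 + 0.26 = 0.43.
g_dust = 0.4016 − 0.43 = -0.03.

-0.03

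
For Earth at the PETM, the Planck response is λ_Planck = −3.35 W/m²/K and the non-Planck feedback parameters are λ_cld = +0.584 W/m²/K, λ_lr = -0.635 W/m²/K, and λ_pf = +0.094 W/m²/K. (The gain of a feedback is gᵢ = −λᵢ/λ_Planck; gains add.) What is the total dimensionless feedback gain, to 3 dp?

Convert to gains: g_cld = 0.584/3.35 = 0.1743; g_lr = -0.635/3.35 = -0.1896; g_pf = 0.094/3.35 = 0.02806.
Total gain g = 0.01276.

0.013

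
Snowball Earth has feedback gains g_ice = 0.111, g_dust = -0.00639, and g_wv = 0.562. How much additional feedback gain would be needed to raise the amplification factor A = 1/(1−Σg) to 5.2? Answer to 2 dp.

0.14

Current total gain = 0.66661.
Target gain for A = 5.2: g* = 1 − 1/5.2 = 0.8077.
Additional gain needed = 0.8077 − 0.66661 = 0.14.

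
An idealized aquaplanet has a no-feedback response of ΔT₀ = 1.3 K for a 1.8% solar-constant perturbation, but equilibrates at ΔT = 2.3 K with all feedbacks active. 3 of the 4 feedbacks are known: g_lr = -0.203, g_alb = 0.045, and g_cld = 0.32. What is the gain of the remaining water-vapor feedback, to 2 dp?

Amplification A = ΔT/ΔT₀ = 2.3/1.3 = 1.769.
Total gain g = 1 − 1/A = 1 − 1/1.769 = 0.4347.
Known gains sum to -0.203 + 0.045 + 0.32 = 0.162.
g_wv = 0.4347 − 0.162 = 0.27.

0.27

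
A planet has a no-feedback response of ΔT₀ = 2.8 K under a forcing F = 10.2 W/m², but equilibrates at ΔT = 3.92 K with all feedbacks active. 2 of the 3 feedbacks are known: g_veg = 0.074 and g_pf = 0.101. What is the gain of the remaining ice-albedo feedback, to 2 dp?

0.11

Amplification A = ΔT/ΔT₀ = 3.92/2.8 = 1.4.
Total gain g = 1 − 1/A = 1 − 1/1.4 = 0.2857.
Known gains sum to 0.074 + 0.101 = 0.175.
g_ice = 0.2857 − 0.175 = 0.11.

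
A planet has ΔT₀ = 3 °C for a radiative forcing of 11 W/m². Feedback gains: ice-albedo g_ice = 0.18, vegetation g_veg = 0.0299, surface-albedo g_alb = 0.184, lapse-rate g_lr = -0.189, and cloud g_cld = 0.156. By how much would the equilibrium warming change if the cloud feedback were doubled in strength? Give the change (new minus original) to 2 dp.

Original: g = 0.3609, ΔT = 3/(1−0.3609) = 4.6941 °C.
With doubled cloud: g' = 0.5169, ΔT' = 3/(1−0.5169) = 6.2099 °C.
Change = 6.2099 − 4.6941 = 1.52 °C.

1.52 °C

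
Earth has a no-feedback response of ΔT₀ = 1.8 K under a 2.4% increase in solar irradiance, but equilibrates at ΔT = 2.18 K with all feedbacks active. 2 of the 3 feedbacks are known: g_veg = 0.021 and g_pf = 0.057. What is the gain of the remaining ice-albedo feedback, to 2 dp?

Amplification A = ΔT/ΔT₀ = 2.18/1.8 = 1.211.
Total gain g = 1 − 1/A = 1 − 1/1.211 = 0.1742.
Known gains sum to 0.021 + 0.057 = 0.078.
g_ice = 0.1742 − 0.078 = 0.10.

0.10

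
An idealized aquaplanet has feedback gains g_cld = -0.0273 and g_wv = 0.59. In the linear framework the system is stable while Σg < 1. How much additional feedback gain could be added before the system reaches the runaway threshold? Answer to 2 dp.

Current total gain = -0.0273 + 0.59 = 0.5627.
Margin to runaway = 1 − 0.5627 = 0.44.

0.44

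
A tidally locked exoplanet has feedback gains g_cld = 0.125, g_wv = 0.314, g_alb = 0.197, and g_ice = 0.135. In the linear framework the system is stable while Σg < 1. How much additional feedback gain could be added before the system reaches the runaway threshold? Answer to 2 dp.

0.23

Current total gain = 0.125 + 0.314 + 0.197 + 0.135 = 0.771.
Margin to runaway = 1 − 0.771 = 0.23.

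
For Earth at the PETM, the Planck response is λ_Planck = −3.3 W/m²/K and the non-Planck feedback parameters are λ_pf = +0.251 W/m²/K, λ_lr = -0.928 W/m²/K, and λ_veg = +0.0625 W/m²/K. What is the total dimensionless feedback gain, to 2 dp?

-0.19

Convert to gains: g_pf = 0.251/3.3 = 0.07606; g_lr = -0.928/3.3 = -0.2812; g_veg = 0.0625/3.3 = 0.01894.
Total gain g = -0.1862.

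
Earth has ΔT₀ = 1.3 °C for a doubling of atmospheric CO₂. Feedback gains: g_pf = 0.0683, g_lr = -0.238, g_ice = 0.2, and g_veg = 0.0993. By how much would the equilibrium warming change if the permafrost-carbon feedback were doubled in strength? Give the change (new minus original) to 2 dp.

Original: g = 0.1296, ΔT = 1.3/(1−0.1296) = 1.4936 °C.
With doubled permafrost-carbon: g' = 0.1979, ΔT' = 1.3/(1−0.1979) = 1.6207 °C.
Change = 1.6207 − 1.4936 = 0.13 °C.

0.13 °C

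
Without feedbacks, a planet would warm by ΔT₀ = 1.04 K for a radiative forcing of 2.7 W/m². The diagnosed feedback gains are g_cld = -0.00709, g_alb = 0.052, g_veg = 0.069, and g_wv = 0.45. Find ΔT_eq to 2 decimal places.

Total gain g = -0.00709 + 0.052 + 0.069 + 0.45 = 0.56391.
Amplification A = 1/(1 − 0.56391) = 2.293.
ΔT = 1.04 × 2.293 = 2.38 K.

2.38 K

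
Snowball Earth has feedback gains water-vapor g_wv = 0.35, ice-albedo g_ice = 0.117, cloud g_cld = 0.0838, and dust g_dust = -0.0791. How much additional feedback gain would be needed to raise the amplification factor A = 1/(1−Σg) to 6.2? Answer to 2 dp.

Current total gain = 0.4717.
Target gain for A = 6.2: g* = 1 − 1/6.2 = 0.8387.
Additional gain needed = 0.8387 − 0.4717 = 0.37.

0.37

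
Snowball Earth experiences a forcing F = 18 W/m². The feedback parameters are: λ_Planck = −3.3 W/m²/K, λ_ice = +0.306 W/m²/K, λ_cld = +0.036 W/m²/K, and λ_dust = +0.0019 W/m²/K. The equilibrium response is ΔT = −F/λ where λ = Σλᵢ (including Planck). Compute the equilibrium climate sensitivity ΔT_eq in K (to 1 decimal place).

6.1 K

Net feedback parameter λ = (−3.3) + (+0.306) + (+0.036) + (+0.0019) = -2.9561 W/m²/K.
ΔT = −F/λ = −18/(-2.9561) = 6.1 K.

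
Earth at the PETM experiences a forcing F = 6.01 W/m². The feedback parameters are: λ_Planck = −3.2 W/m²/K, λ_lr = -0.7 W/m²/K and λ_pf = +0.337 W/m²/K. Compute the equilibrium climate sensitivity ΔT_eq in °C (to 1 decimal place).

1.7 °C

Net feedback parameter λ = (−3.2) + (-0.7) + (+0.337) = -3.563 W/m²/K.
ΔT = −F/λ = −6.01/(-3.563) = 1.7 °C.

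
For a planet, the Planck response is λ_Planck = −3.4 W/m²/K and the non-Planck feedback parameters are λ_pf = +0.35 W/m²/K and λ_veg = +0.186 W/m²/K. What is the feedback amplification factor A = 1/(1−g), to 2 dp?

1.19

Convert to gains: g_pf = 0.35/3.4 = 0.1029; g_veg = 0.186/3.4 = 0.05471.
Total gain g = 0.15761.
A = 1/(1 − 0.15761) = 1.19.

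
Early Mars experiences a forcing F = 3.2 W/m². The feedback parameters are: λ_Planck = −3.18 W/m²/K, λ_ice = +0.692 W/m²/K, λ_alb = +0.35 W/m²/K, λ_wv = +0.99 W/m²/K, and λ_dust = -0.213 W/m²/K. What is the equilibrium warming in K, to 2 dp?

Net feedback parameter λ = (−3.18) + (+0.692) + (+0.35) + (+0.99) + (-0.213) = -1.361 W/m²/K.
ΔT = −F/λ = −3.2/(-1.361) = 2.35 K.

2.35 K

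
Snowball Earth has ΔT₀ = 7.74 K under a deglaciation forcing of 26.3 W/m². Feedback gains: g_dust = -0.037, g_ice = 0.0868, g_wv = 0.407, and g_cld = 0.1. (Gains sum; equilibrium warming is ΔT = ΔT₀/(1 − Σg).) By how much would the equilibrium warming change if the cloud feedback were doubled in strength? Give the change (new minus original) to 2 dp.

5.09 K

Original: g = 0.5568, ΔT = 7.74/(1−0.5568) = 17.4639 K.
With doubled cloud: g' = 0.6568, ΔT' = 7.74/(1−0.6568) = 22.5524 K.
Change = 22.5524 − 17.4639 = 5.09 K.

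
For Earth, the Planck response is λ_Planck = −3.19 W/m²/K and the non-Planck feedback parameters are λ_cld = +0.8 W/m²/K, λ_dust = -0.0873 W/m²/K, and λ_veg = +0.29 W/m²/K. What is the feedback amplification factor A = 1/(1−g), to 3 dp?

1.458

Convert to gains: g_cld = 0.8/3.19 = 0.2508; g_dust = -0.0873/3.19 = -0.02737; g_veg = 0.29/3.19 = 0.09091.
Total gain g = 0.31434.
A = 1/(1 − 0.31434) = 1.458.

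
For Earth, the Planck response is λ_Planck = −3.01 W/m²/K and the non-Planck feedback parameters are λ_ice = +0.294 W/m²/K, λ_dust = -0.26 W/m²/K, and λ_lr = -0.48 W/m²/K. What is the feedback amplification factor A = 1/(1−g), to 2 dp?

0.87

Convert to gains: g_ice = 0.294/3.01 = 0.09767; g_dust = -0.26/3.01 = -0.08638; g_lr = -0.48/3.01 = -0.1595.
Total gain g = -0.14821.
A = 1/(1 + 0.14821) = 0.87.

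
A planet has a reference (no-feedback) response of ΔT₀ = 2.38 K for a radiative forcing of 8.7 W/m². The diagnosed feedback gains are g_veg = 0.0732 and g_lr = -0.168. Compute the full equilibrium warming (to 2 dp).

2.17 K

Total gain g = 0.0732 − 0.168 = -0.0948.
Amplification A = 1/(1 + 0.0948) = 0.9134.
ΔT = 2.38 × 0.9134 = 2.17 K.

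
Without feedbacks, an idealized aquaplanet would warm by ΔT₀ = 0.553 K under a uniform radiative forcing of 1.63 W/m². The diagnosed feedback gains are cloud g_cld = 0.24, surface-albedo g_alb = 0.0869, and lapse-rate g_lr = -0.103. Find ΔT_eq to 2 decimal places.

0.71 K

Total gain g = 0.24 + 0.0869 − 0.103 = 0.2239.
Amplification A = 1/(1 − 0.2239) = 1.288.
ΔT = 0.553 × 1.288 = 0.71 K.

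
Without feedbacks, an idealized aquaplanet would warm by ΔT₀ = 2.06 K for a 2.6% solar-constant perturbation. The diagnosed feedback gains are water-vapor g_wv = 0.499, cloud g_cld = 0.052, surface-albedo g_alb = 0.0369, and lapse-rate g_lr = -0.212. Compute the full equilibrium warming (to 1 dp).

Total gain g = 0.499 + 0.052 + 0.0369 − 0.212 = 0.3759.
Amplification A = 1/(1 − 0.3759) = 1.602.
ΔT = 2.06 × 1.602 = 3.3 K.

3.3 K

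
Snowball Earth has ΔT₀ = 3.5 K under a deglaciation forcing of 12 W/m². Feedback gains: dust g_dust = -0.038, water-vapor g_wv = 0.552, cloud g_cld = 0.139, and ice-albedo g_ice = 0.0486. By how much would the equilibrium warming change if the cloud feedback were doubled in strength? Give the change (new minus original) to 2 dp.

10.23 K

Original: g = 0.7016, ΔT = 3.5/(1−0.7016) = 11.7292 K.
With doubled cloud: g' = 0.8406, ΔT' = 3.5/(1−0.8406) = 21.9573 K.
Change = 21.9573 − 11.7292 = 10.23 K.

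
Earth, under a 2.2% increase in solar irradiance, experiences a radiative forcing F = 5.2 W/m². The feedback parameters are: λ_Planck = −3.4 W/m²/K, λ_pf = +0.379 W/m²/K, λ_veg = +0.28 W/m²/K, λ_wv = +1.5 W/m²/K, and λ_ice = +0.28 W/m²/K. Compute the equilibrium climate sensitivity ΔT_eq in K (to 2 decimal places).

Net feedback parameter λ = (−3.4) + (+0.379) + (+0.28) + (+1.5) + (+0.28) = -0.961 W/m²/K.
ΔT = −F/λ = −5.2/(-0.961) = 5.41 K.

5.41 K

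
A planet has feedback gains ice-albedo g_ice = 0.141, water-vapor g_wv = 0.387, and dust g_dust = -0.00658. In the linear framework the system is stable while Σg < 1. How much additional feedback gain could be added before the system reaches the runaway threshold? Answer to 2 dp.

0.48

Current total gain = 0.141 + 0.387 − 0.00658 = 0.52142.
Margin to runaway = 1 − 0.52142 = 0.48.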